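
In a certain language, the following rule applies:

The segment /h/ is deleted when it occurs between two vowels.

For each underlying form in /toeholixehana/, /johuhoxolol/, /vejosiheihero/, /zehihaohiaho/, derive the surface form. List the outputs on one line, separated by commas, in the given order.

/toeholixehana/: /h/ occurs between vowels /e/ and /o/, so it deletes. /h/ occurs between vowels /e/ and /a/, so it deletes. → [toeolixeana].
/johuhoxolol/: /h/ occurs between vowels /o/ and /u/, so it deletes. /h/ occurs between vowels /u/ and /o/, so it deletes. → [jouoxolol].
/vejosiheihero/: /h/ occurs between vowels /i/ and /e/, so it deletes. /h/ occurs between vowels /i/ and /e/, so it deletes. → [vejosieiero].
/zehihaohiaho/: /h/ occurs between vowels /e/ and /i/, so it deletes. /h/ occurs between vowels /i/ and /a/, so it deletes. /h/ occurs between vowels /o/ and /i/, so it deletes. /h/ occurs between vowels /a/ and /o/, so it deletes. → [zeiaoiao].

toeolixeana, jouoxolol, vejosieiero, zeiaoiao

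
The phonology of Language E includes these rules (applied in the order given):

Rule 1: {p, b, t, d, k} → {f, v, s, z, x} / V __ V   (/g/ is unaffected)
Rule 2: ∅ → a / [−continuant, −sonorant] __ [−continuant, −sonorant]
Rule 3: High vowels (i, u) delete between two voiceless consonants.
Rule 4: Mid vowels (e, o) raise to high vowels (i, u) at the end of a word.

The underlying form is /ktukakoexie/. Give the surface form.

Rule 1 (intervocalic spirantization): /k/ is a stop between vowels /u/ and /a/, so it spirantizes to the fricative [x]. /k/ is a stop between vowels /a/ and /o/, so it spirantizes to the fricative [x]. /ktukakoexie/ → ktuxaxoexie.
Rule 2 (stop-cluster a-epenthesis): /k/ and /t/ form a stop–stop cluster, so [a] is inserted between them. /ktuxaxoexie/ → katuxaxoexie.
Rule 3 (high vowel syncope): /u/ is a high vowel flanked by voiceless consonants /t/ and /x/, so it deletes. /katuxaxoexie/ → katxaxoexie.
Rule 4 (final vowel raising): /e/ is a mid vowel in word-final position, so it raises to [i]. /katxaxoexie/ → katxaxoexii.

katxaxoexii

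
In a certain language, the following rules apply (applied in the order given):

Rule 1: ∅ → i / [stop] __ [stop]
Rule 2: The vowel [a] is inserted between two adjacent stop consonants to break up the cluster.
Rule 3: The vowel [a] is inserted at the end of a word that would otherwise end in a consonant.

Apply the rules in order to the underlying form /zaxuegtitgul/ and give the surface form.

Rule 1 (stop-cluster i-epenthesis): /g/ and /t/ form a stop–stop cluster, so [i] is inserted between them. /t/ and /g/ form a stop–stop cluster, so [i] is inserted between them. /zaxuegtitgul/ → zaxuegititigul.
Rule 2 (stop-cluster a-epenthesis): no segment meets the environment; /zaxuegititigul/ is unchanged.
Rule 3 (final a-epenthesis): the form ends in the consonant /l/, so [a] is inserted word-finally. /zaxuegititigul/ → zaxuegititigula.

zaxuegititigula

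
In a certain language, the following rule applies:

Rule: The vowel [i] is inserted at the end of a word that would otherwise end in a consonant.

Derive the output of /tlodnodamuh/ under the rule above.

the form ends in the consonant /h/, so [i] is inserted word-finally.
Surface form: [tlodnodamuhi].

tlodnodamuhi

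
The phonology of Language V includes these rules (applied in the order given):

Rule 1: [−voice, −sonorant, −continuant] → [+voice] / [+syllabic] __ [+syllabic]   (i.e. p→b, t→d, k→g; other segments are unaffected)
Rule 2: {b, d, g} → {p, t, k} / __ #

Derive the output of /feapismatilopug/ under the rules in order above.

Rule 1 (intervocalic voicing): /p/ is a voiceless stop between vowels /a/ and /i/, so it voices to [b]. /t/ is a voiceless stop between vowels /a/ and /i/, so it voices to [d]. /p/ is a voiceless stop between vowels /o/ and /u/, so it voices to [b]. /feapismatilopug/ → feabismadilobug.
Rule 2 (final devoicing): /g/ is a voiced stop in word-final position, so it devoices to [k]. /feabismadilobug/ → feabismadilobuk.

feabismadilobuk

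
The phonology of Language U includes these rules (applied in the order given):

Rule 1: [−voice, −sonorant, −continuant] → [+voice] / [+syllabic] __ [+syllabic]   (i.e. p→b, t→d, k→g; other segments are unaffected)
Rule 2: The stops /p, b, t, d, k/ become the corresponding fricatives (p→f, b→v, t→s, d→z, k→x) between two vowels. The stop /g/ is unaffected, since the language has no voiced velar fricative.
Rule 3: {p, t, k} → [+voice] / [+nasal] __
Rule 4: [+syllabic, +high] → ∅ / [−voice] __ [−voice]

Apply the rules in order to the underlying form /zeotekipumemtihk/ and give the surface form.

Rule 1 (intervocalic voicing): /t/ is a voiceless stop between vowels /o/ and /e/, so it voices to [d]. /k/ is a voiceless stop between vowels /e/ and /i/, so it voices to [g]. /p/ is a voiceless stop between vowels /i/ and /u/, so it voices to [b]. /zeotekipumemtihk/ → zeodegibumemtihk.
Rule 2 (intervocalic spirantization): /d/ is a stop between vowels /o/ and /e/, so it spirantizes to the fricative [z]. /b/ is a stop between vowels /i/ and /u/, so it spirantizes to the fricative [v]. /zeodegibumemtihk/ → zeozegivumemtihk.
Rule 3 (post-nasal voicing): /t/ is a voiceless stop immediately after the nasal /m/, so it voices to [d]. /zeozegivumemtihk/ → zeozegivumemdihk.
Rule 4 (high vowel syncope): no segment meets the environment; /zeozegivumemdihk/ is unchanged.

zeozegivumemdihk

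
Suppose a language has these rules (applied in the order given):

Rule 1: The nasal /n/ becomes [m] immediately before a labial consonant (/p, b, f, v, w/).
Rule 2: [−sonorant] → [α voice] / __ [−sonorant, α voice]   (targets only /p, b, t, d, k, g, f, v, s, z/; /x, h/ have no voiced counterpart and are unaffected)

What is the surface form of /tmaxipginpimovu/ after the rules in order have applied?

tmaxibgimpimovu

Rule 1 (nasal place assimilation): /n/ precedes the labial consonant /p/, so it assimilates in place to [m]. /tmaxipginpimovu/ → tmaxipgimpimovu.
Rule 2 (regressive voicing assimilation): /p/ precedes the voiced obstruent /g/, so it voices to [b] by assimilation. /tmaxipgimpimovu/ → tmaxibgimpimovu.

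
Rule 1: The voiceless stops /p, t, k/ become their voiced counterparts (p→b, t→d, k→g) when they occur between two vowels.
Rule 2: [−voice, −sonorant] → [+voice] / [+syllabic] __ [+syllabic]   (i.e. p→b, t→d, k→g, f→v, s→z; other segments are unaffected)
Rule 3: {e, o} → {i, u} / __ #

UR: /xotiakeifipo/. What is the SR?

xodiageivibu

Rule 1 (intervocalic voicing): /t/ is a voiceless stop between vowels /o/ and /i/, so it voices to [d]. /k/ is a voiceless stop between vowels /a/ and /e/, so it voices to [g]. /p/ is a voiceless stop between vowels /i/ and /o/, so it voices to [b]. /xotiakeifipo/ → xodiageifibo.
Rule 2 (intervocalic voicing): /f/ is a voiceless obstruent between vowels /i/ and /i/, so it voices to [v]. /xodiageifibo/ → xodiageivibo.
Rule 3 (final vowel raising): /o/ is a mid vowel in word-final position, so it raises to [u]. /xodiageivibo/ → xodiageivibu.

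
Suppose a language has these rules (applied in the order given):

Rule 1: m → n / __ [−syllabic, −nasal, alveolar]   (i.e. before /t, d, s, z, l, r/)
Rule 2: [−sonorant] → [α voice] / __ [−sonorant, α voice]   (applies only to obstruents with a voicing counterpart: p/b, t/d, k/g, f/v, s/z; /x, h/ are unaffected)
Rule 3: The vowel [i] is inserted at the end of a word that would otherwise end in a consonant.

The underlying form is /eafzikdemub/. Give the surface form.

eavzigdemubi

Rule 1 (nasal place assimilation): no segment meets the environment; /eafzikdemub/ is unchanged.
Rule 2 (regressive voicing assimilation): /f/ precedes the voiced obstruent /z/, so it voices to [v] by assimilation. /k/ precedes the voiced obstruent /d/, so it voices to [g] by assimilation. /eafzikdemub/ → eavzigdemub.
Rule 3 (final i-epenthesis): the form ends in the consonant /b/, so [i] is inserted word-finally. /eavzigdemub/ → eavzigdemubi.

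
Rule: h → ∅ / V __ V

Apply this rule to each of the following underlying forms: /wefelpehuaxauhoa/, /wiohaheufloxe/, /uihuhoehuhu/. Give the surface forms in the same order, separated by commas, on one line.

wefelpeuaxauoa, wioaeufloxe, uiuoeuu

/wefelpehuaxauhoa/: /h/ occurs between vowels /e/ and /u/, so it deletes. /h/ occurs between vowels /u/ and /o/, so it deletes. → [wefelpeuaxauoa].
/wiohaheufloxe/: /h/ occurs between vowels /o/ and /a/, so it deletes. /h/ occurs between vowels /a/ and /e/, so it deletes. → [wioaeufloxe].
/uihuhoehuhu/: /h/ occurs between vowels /i/ and /u/, so it deletes. /h/ occurs between vowels /u/ and /o/, so it deletes. /h/ occurs between vowels /e/ and /u/, so it deletes. /h/ occurs between vowels /u/ and /u/, so it deletes. → [uiuoeuu].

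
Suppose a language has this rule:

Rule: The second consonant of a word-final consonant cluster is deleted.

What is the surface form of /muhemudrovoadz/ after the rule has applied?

/z/ is the second consonant of a word-final cluster /dz/, so it deletes.
The other instances of /m/, /h/, /d/, /r/, /v/ do not occur in the required environment and remain unchanged.
Surface form: [muhemudrovoad].

muhemudrovoad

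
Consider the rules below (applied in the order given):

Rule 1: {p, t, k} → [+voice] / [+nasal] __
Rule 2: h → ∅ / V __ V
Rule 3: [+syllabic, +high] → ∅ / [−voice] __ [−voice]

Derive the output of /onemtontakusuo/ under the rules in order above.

onemdondaksuo

Rule 1 (post-nasal voicing): /t/ is a voiceless stop immediately after the nasal /m/, so it voices to [d]. /t/ is a voiceless stop immediately after the nasal /n/, so it voices to [d]. /onemtontakusuo/ → onemdondakusuo.
Rule 2 (intervocalic h-deletion): no segment meets the environment; /onemdondakusuo/ is unchanged.
Rule 3 (high vowel syncope): /u/ is a high vowel flanked by voiceless consonants /k/ and /s/, so it deletes. /onemdondakusuo/ → onemdondaksuo.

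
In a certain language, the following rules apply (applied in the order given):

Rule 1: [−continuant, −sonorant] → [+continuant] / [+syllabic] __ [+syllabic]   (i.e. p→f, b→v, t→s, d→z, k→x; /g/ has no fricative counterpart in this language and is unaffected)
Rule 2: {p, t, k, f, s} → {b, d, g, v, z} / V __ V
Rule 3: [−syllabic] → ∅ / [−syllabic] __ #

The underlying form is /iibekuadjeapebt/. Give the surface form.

Rule 1 (intervocalic spirantization): /b/ is a stop between vowels /i/ and /e/, so it spirantizes to the fricative [v]. /k/ is a stop between vowels /e/ and /u/, so it spirantizes to the fricative [x]. /p/ is a stop between vowels /a/ and /e/, so it spirantizes to the fricative [f]. /iibekuadjeapebt/ → iivexuadjeafebt.
Rule 2 (intervocalic voicing): /f/ is a voiceless obstruent between vowels /a/ and /e/, so it voices to [v]. /iivexuadjeafebt/ → iivexuadjeavebt.
Rule 3 (final cluster simplification): /t/ is the second consonant of a word-final cluster /bt/, so it deletes. /iivexuadjeavebt/ → iivexuadjeaveb.

iivexuadjeaveb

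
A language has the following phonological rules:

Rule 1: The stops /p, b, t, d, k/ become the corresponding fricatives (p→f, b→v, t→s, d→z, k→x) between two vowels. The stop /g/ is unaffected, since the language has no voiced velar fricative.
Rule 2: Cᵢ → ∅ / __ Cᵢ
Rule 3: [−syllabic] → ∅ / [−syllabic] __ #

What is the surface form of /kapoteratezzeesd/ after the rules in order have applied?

kafoserasezees

Rule 1 (intervocalic spirantization): /p/ is a stop between vowels /a/ and /o/, so it spirantizes to the fricative [f]. /t/ is a stop between vowels /o/ and /e/, so it spirantizes to the fricative [s]. /t/ is a stop between vowels /a/ and /e/, so it spirantizes to the fricative [s]. /kapoteratezzeesd/ → kafoserasezzeesd.
Rule 2 (degemination): /zz/ is a geminate; the first /z/ deletes. /kafoserasezzeesd/ → kafoserasezeesd.
Rule 3 (final cluster simplification): /d/ is the second consonant of a word-final cluster /sd/, so it deletes. /kafoserasezeesd/ → kafoserasezees.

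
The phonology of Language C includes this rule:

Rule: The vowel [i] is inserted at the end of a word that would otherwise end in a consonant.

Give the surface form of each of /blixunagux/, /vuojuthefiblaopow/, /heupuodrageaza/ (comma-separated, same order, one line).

blixunaguxi, vuojuthefiblaopowi, heupuodrageaza

/blixunagux/: the form ends in the consonant /x/, so [i] is inserted word-finally. → [blixunaguxi].
/vuojuthefiblaopow/: the form ends in the consonant /w/, so [i] is inserted word-finally. → [vuojuthefiblaopowi].
/heupuodrageaza/: the rule's environment is not met; surfaces unchanged as [heupuodrageaza].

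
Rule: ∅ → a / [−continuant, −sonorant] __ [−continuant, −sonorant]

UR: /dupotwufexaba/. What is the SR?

dupotwufexaba

No segment of /dupotwufexaba/ meets the structural description of the rule, so the form surfaces unchanged.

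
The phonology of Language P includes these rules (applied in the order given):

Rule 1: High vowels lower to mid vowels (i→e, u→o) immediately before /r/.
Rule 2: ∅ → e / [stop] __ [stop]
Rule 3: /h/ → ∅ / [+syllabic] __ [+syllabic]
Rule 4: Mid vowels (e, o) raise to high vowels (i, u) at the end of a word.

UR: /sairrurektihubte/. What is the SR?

saerroreketiubeti

Rule 1 (pre-rhotic lowering): /i/ is a high vowel immediately before /r/, so it lowers to [e]. /u/ is a high vowel immediately before /r/, so it lowers to [o]. /sairrurektihubte/ → saerrorektihubte.
Rule 2 (stop-cluster e-epenthesis): /k/ and /t/ form a stop–stop cluster, so [e] is inserted between them. /b/ and /t/ form a stop–stop cluster, so [e] is inserted between them. /saerrorektihubte/ → saerroreketihubete.
Rule 3 (intervocalic h-deletion): /h/ occurs between vowels /i/ and /u/, so it deletes. /saerroreketihubete/ → saerroreketiubete.
Rule 4 (final vowel raising): /e/ is a mid vowel in word-final position, so it raises to [i]. /saerroreketiubete/ → saerroreketiubeti.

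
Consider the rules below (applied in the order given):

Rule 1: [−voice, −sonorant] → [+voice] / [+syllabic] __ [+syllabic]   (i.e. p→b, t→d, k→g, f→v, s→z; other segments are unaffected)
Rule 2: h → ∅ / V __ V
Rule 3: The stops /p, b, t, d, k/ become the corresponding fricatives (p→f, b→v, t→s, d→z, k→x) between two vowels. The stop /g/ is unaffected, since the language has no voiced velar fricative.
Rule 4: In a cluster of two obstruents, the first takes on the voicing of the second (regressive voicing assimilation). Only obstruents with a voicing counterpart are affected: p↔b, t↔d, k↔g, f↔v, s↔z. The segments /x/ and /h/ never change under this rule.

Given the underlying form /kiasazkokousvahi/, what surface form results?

kiazaskogouzvai

Rule 1 (intervocalic voicing): /s/ is a voiceless obstruent between vowels /a/ and /a/, so it voices to [z]. /k/ is a voiceless obstruent between vowels /o/ and /o/, so it voices to [g]. /kiasazkokousvahi/ → kiazazkogousvahi.
Rule 2 (intervocalic h-deletion): /h/ occurs between vowels /a/ and /i/, so it deletes. /kiazazkogousvahi/ → kiazazkogousvai.
Rule 3 (intervocalic spirantization): no segment meets the environment; /kiazazkogousvai/ is unchanged.
Rule 4 (regressive voicing assimilation): /z/ precedes the voiceless obstruent /k/, so it devoices to [s] by assimilation. /s/ precedes the voiced obstruent /v/, so it voices to [z] by assimilation. /kiazazkogousvai/ → kiazaskogouzvai.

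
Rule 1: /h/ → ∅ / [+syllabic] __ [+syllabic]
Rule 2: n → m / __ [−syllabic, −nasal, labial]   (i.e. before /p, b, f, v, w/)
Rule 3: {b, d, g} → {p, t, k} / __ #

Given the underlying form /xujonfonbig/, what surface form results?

xujomfombik

Rule 1 (intervocalic h-deletion): no segment meets the environment; /xujonfonbig/ is unchanged.
Rule 2 (nasal place assimilation): /n/ precedes the labial consonant /f/, so it assimilates in place to [m]. /n/ precedes the labial consonant /b/, so it assimilates in place to [m]. /xujonfonbig/ → xujomfombig.
Rule 3 (final devoicing): /g/ is a voiced stop in word-final position, so it devoices to [k]. /xujomfombig/ → xujomfombik.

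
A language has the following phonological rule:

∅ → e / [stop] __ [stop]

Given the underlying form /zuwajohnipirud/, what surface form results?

zuwajohnipirud

No segment of /zuwajohnipirud/ meets the structural description of the rule, so the form surfaces unchanged.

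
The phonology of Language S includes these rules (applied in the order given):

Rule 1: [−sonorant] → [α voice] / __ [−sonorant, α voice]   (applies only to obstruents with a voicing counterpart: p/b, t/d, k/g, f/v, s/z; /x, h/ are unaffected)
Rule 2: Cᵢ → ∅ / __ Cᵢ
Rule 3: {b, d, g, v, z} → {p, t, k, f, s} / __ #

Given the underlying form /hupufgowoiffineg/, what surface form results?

hupuvgowoifinek

Rule 1 (regressive voicing assimilation): /f/ precedes the voiced obstruent /g/, so it voices to [v] by assimilation. /hupufgowoiffineg/ → hupuvgowoiffineg.
Rule 2 (degemination): /ff/ is a geminate; the first /f/ deletes. /hupuvgowoiffineg/ → hupuvgowoifineg.
Rule 3 (final devoicing): /g/ is a voiced obstruent in word-final position, so it devoices to [k]. /hupuvgowoifineg/ → hupuvgowoifinek.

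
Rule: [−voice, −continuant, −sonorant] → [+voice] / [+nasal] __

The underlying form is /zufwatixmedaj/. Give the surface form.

zufwatixmedaj

No segment of /zufwatixmedaj/ meets the structural description of the rule, so the form surfaces unchanged.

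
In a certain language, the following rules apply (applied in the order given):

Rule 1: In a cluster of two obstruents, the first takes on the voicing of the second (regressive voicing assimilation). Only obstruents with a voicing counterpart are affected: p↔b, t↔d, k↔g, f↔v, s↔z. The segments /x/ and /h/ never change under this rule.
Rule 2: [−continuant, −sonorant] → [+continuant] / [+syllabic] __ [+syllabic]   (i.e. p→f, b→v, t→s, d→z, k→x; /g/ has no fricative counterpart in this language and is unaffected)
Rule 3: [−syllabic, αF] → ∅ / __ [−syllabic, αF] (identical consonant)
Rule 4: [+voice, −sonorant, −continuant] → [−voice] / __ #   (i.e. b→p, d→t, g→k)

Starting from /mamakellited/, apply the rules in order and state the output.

mamaxeliset

Rule 1 (regressive voicing assimilation): no segment meets the environment; /mamakellited/ is unchanged.
Rule 2 (intervocalic spirantization): /k/ is a stop between vowels /a/ and /e/, so it spirantizes to the fricative [x]. /t/ is a stop between vowels /i/ and /e/, so it spirantizes to the fricative [s]. /mamakellited/ → mamaxellised.
Rule 3 (degemination): /ll/ is a geminate; the first /l/ deletes. /mamaxellised/ → mamaxelised.
Rule 4 (final devoicing): /d/ is a voiced stop in word-final position, so it devoices to [t]. /mamaxelised/ → mamaxeliset.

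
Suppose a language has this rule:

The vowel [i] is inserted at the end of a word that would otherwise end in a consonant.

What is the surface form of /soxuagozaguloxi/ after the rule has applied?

No segment of /soxuagozaguloxi/ meets the structural description of the rule, so the form surfaces unchanged.

soxuagozaguloxi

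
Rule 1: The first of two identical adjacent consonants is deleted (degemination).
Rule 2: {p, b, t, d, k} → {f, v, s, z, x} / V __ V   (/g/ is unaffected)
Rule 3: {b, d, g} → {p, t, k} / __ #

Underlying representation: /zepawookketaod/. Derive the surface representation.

Rule 1 (degemination): /kk/ is a geminate; the first /k/ deletes. /zepawookketaod/ → zepawooketaod.
Rule 2 (intervocalic spirantization): /p/ is a stop between vowels /e/ and /a/, so it spirantizes to the fricative [f]. /k/ is a stop between vowels /o/ and /e/, so it spirantizes to the fricative [x]. /t/ is a stop between vowels /e/ and /a/, so it spirantizes to the fricative [s]. /zepawooketaod/ → zefawooxesaod.
Rule 3 (final devoicing): /d/ is a voiced stop in word-final position, so it devoices to [t]. /zefawooxesaod/ → zefawooxesaot.

zefawooxesaot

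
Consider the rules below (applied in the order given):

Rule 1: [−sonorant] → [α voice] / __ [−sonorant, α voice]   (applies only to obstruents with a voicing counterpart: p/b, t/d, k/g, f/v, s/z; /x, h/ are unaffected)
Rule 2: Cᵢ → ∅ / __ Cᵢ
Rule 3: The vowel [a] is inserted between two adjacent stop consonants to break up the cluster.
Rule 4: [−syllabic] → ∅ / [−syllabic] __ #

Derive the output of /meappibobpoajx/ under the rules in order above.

Rule 1 (regressive voicing assimilation): /b/ precedes the voiceless obstruent /p/, so it devoices to [p] by assimilation. /meappibobpoajx/ → meappiboppoajx.
Rule 2 (degemination): /pp/ is a geminate; the first /p/ deletes. /pp/ is a geminate; the first /p/ deletes. /meappiboppoajx/ → meapibopoajx.
Rule 3 (stop-cluster a-epenthesis): no segment meets the environment; /meapibopoajx/ is unchanged.
Rule 4 (final cluster simplification): /x/ is the second consonant of a word-final cluster /jx/, so it deletes. /meapibopoajx/ → meapibopoaj.

meapibopoaj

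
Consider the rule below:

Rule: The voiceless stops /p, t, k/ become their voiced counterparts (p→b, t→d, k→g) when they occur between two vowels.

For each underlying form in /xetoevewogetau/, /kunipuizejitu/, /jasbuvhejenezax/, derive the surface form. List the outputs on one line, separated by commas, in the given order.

xedoevewogedau, kunibuizejidu, jasbuvhejenezax

/xetoevewogetau/: /t/ is a voiceless stop between vowels /e/ and /o/, so it voices to [d]. /t/ is a voiceless stop between vowels /e/ and /a/, so it voices to [d]. → [xedoevewogedau].
/kunipuizejitu/: /p/ is a voiceless stop between vowels /i/ and /u/, so it voices to [b]. /t/ is a voiceless stop between vowels /i/ and /u/, so it voices to [d]. → [kunibuizejidu].
/jasbuvhejenezax/: the rule's environment is not met; surfaces unchanged as [jasbuvhejenezax].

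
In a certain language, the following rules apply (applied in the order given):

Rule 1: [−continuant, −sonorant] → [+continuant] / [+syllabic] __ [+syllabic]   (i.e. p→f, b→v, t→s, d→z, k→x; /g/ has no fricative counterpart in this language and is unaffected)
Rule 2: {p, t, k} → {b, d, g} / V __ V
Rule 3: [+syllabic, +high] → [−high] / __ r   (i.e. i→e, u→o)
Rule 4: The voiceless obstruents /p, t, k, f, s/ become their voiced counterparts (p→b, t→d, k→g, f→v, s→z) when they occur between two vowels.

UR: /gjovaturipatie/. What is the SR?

Rule 1 (intervocalic spirantization): /t/ is a stop between vowels /a/ and /u/, so it spirantizes to the fricative [s]. /p/ is a stop between vowels /i/ and /a/, so it spirantizes to the fricative [f]. /t/ is a stop between vowels /a/ and /i/, so it spirantizes to the fricative [s]. /gjovaturipatie/ → gjovasurifasie.
Rule 2 (intervocalic voicing): no segment meets the environment; /gjovasurifasie/ is unchanged.
Rule 3 (pre-rhotic lowering): /u/ is a high vowel immediately before /r/, so it lowers to [o]. /gjovasurifasie/ → gjovasorifasie.
Rule 4 (intervocalic voicing): /s/ is a voiceless obstruent between vowels /a/ and /o/, so it voices to [z]. /f/ is a voiceless obstruent between vowels /i/ and /a/, so it voices to [v]. /s/ is a voiceless obstruent between vowels /a/ and /i/, so it voices to [z]. /gjovasorifasie/ → gjovazorivazie.

gjovazorivazie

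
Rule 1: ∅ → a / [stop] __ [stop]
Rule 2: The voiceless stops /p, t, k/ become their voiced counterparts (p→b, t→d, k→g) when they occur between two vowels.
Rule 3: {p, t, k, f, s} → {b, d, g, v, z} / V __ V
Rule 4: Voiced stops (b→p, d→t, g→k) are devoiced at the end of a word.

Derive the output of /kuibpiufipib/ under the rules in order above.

Rule 1 (stop-cluster a-epenthesis): /b/ and /p/ form a stop–stop cluster, so [a] is inserted between them. /kuibpiufipib/ → kuibapiufipib.
Rule 2 (intervocalic voicing): /p/ is a voiceless stop between vowels /a/ and /i/, so it voices to [b]. /p/ is a voiceless stop between vowels /i/ and /i/, so it voices to [b]. /kuibapiufipib/ → kuibabiufibib.
Rule 3 (intervocalic voicing): /f/ is a voiceless obstruent between vowels /u/ and /i/, so it voices to [v]. /kuibabiufibib/ → kuibabiuvibib.
Rule 4 (final devoicing): /b/ is a voiced stop in word-final position, so it devoices to [p]. /kuibabiuvibib/ → kuibabiuvibip.

kuibabiuvibip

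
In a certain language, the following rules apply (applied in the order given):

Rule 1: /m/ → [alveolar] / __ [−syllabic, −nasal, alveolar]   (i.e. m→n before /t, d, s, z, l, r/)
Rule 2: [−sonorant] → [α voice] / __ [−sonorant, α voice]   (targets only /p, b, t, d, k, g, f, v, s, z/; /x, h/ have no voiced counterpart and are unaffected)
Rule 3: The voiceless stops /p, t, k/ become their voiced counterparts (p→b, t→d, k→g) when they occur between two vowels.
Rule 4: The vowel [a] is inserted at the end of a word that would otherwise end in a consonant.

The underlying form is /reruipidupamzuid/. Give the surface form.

Rule 1 (nasal place assimilation): /m/ precedes the alveolar consonant /z/, so it assimilates in place to [n]. /reruipidupamzuid/ → reruipidupanzuid.
Rule 2 (regressive voicing assimilation): no segment meets the environment; /reruipidupanzuid/ is unchanged.
Rule 3 (intervocalic voicing): /p/ is a voiceless stop between vowels /i/ and /i/, so it voices to [b]. /p/ is a voiceless stop between vowels /u/ and /a/, so it voices to [b]. /reruipidupanzuid/ → reruibidubanzuid.
Rule 4 (final a-epenthesis): the form ends in the consonant /d/, so [a] is inserted word-finally. /reruibidubanzuid/ → reruibidubanzuida.

reruibidubanzuida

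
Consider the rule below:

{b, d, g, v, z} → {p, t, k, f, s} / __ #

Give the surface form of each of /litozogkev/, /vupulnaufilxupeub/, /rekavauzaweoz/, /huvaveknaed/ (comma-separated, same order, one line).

litozogkef, vupulnaufilxupeup, rekavauzaweos, huvaveknaet

/litozogkev/: /v/ is a voiced obstruent in word-final position, so it devoices to [f]. → [litozogkef].
/vupulnaufilxupeub/: /b/ is a voiced obstruent in word-final position, so it devoices to [p]. → [vupulnaufilxupeup].
/rekavauzaweoz/: /z/ is a voiced obstruent in word-final position, so it devoices to [s]. → [rekavauzaweos].
/huvaveknaed/: /d/ is a voiced obstruent in word-final position, so it devoices to [t]. → [huvaveknaet].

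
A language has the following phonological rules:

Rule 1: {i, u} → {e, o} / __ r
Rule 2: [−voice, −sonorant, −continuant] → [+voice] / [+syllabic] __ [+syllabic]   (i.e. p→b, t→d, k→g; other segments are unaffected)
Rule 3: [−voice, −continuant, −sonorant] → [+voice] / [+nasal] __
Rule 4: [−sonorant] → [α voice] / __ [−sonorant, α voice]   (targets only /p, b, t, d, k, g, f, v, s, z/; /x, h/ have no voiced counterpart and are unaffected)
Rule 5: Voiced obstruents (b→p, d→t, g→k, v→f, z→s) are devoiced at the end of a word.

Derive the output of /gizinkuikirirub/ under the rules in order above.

Rule 1 (pre-rhotic lowering): /i/ is a high vowel immediately before /r/, so it lowers to [e]. /i/ is a high vowel immediately before /r/, so it lowers to [e]. /gizinkuikirirub/ → gizinkuikererub.
Rule 2 (intervocalic voicing): /k/ is a voiceless stop between vowels /i/ and /e/, so it voices to [g]. /gizinkuikererub/ → gizinkuigererub.
Rule 3 (post-nasal voicing): /k/ is a voiceless stop immediately after the nasal /n/, so it voices to [g]. /gizinkuigererub/ → gizinguigererub.
Rule 4 (regressive voicing assimilation): no segment meets the environment; /gizinguigererub/ is unchanged.
Rule 5 (final devoicing): /b/ is a voiced obstruent in word-final position, so it devoices to [p]. /gizinguigererub/ → gizinguigererup.

gizinguigererup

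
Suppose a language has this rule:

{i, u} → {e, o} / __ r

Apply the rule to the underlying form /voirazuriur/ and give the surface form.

Scanning /voirazuriur/: /i/ is a high vowel immediately before /r/, so it lowers to [e]; /u/ is a high vowel immediately before /r/, so it lowers to [o]; /i/ at position 9 is not in the conditioning environment; /u/ is a high vowel immediately before /r/, so it lowers to [o].
Result: [voerazorior].

voerazorior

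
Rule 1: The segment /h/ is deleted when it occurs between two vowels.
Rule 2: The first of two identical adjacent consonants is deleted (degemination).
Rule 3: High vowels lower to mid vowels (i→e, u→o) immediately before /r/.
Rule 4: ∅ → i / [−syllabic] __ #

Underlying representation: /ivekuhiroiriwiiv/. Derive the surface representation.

Rule 1 (intervocalic h-deletion): /h/ occurs between vowels /u/ and /i/, so it deletes. /ivekuhiroiriwiiv/ → ivekuiroiriwiiv.
Rule 2 (degemination): no segment meets the environment; /ivekuiroiriwiiv/ is unchanged.
Rule 3 (pre-rhotic lowering): /i/ is a high vowel immediately before /r/, so it lowers to [e]. /i/ is a high vowel immediately before /r/, so it lowers to [e]. /ivekuiroiriwiiv/ → ivekueroeriwiiv.
Rule 4 (final i-epenthesis): the form ends in the consonant /v/, so [i] is inserted word-finally. /ivekueroeriwiiv/ → ivekueroeriwiivi.

ivekueroeriwiivi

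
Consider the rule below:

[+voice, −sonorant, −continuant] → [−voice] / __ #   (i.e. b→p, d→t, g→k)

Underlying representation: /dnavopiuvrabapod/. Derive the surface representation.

dnavopiuvrabapot

Scanning /dnavopiuvrabapod/: /d/ at position 1 is not in the conditioning environment; /b/ at position 12 is not in the conditioning environment; /d/ is a voiced stop in word-final position, so it devoices to [t].
Result: [dnavopiuvrabapot].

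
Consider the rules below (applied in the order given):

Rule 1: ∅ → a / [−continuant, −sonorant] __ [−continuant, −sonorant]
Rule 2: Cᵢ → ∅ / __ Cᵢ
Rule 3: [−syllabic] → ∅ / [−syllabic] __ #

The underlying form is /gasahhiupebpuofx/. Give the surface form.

gasahiupebapuof

Rule 1 (stop-cluster a-epenthesis): /b/ and /p/ form a stop–stop cluster, so [a] is inserted between them. /gasahhiupebpuofx/ → gasahhiupebapuofx.
Rule 2 (degemination): /hh/ is a geminate; the first /h/ deletes. /gasahhiupebapuofx/ → gasahiupebapuofx.
Rule 3 (final cluster simplification): /x/ is the second consonant of a word-final cluster /fx/, so it deletes. /gasahiupebapuofx/ → gasahiupebapuof.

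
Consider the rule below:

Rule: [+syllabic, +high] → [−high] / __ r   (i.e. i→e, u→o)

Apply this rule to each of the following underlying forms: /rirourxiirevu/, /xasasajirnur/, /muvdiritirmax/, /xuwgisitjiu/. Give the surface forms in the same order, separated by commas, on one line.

/rirourxiirevu/: /i/ is a high vowel immediately before /r/, so it lowers to [e]. /u/ is a high vowel immediately before /r/, so it lowers to [o]. /i/ is a high vowel immediately before /r/, so it lowers to [e]. → [reroorxierevu].
/xasasajirnur/: /i/ is a high vowel immediately before /r/, so it lowers to [e]. /u/ is a high vowel immediately before /r/, so it lowers to [o]. → [xasasajernor].
/muvdiritirmax/: /i/ is a high vowel immediately before /r/, so it lowers to [e]. /i/ is a high vowel immediately before /r/, so it lowers to [e]. → [muvderitermax].
/xuwgisitjiu/: the rule's environment is not met; surfaces unchanged as [xuwgisitjiu].

reroorxierevu, xasasajernor, muvderitermax, xuwgisitjiu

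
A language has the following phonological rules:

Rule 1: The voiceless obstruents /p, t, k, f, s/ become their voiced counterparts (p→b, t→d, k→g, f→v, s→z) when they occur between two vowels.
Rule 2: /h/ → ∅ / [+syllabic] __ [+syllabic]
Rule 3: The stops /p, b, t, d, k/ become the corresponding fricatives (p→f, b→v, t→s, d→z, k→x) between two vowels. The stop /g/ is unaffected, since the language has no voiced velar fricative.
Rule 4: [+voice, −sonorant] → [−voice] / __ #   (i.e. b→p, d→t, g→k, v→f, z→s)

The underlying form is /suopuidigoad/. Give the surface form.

Rule 1 (intervocalic voicing): /p/ is a voiceless obstruent between vowels /o/ and /u/, so it voices to [b]. /suopuidigoad/ → suobuidigoad.
Rule 2 (intervocalic h-deletion): no segment meets the environment; /suobuidigoad/ is unchanged.
Rule 3 (intervocalic spirantization): /b/ is a stop between vowels /o/ and /u/, so it spirantizes to the fricative [v]. /d/ is a stop between vowels /i/ and /i/, so it spirantizes to the fricative [z]. /suobuidigoad/ → suovuizigoad.
Rule 4 (final devoicing): /d/ is a voiced obstruent in word-final position, so it devoices to [t]. /suovuizigoad/ → suovuizigoat.

suovuizigoat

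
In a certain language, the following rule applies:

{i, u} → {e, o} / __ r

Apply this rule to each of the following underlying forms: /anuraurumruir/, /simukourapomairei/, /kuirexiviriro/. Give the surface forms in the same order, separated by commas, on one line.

anoraorumruer, simukoorapomaerei, kuerexiverero

/anuraurumruir/: /u/ is a high vowel immediately before /r/, so it lowers to [o]. /u/ is a high vowel immediately before /r/, so it lowers to [o]. /i/ is a high vowel immediately before /r/, so it lowers to [e]. → [anoraorumruer].
/simukourapomairei/: /u/ is a high vowel immediately before /r/, so it lowers to [o]. /i/ is a high vowel immediately before /r/, so it lowers to [e]. → [simukoorapomaerei].
/kuirexiviriro/: /i/ is a high vowel immediately before /r/, so it lowers to [e]. /i/ is a high vowel immediately before /r/, so it lowers to [e]. /i/ is a high vowel immediately before /r/, so it lowers to [e]. → [kuerexiverero].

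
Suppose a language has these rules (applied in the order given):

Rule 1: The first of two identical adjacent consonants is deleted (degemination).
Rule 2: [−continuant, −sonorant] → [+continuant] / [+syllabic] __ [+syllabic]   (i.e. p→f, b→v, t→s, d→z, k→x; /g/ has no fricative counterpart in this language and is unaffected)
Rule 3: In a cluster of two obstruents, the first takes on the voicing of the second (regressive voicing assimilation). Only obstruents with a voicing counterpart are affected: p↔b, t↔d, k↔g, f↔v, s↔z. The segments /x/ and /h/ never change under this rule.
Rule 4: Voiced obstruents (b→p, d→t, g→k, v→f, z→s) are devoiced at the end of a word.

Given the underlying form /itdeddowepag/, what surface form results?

iddezowefak

Rule 1 (degemination): /dd/ is a geminate; the first /d/ deletes. /itdeddowepag/ → itdedowepag.
Rule 2 (intervocalic spirantization): /d/ is a stop between vowels /e/ and /o/, so it spirantizes to the fricative [z]. /p/ is a stop between vowels /e/ and /a/, so it spirantizes to the fricative [f]. /itdedowepag/ → itdezowefag.
Rule 3 (regressive voicing assimilation): /t/ precedes the voiced obstruent /d/, so it voices to [d] by assimilation. /itdezowefag/ → iddezowefag.
Rule 4 (final devoicing): /g/ is a voiced obstruent in word-final position, so it devoices to [k]. /iddezowefag/ → iddezowefak.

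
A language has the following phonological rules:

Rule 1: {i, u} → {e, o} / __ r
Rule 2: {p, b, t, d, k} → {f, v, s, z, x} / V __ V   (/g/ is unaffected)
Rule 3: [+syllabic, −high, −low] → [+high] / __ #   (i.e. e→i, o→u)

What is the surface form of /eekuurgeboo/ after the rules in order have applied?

eexuorgevou

Rule 1 (pre-rhotic lowering): /u/ is a high vowel immediately before /r/, so it lowers to [o]. /eekuurgeboo/ → eekuorgeboo.
Rule 2 (intervocalic spirantization): /k/ is a stop between vowels /e/ and /u/, so it spirantizes to the fricative [x]. /b/ is a stop between vowels /e/ and /o/, so it spirantizes to the fricative [v]. /eekuorgeboo/ → eexuorgevoo.
Rule 3 (final vowel raising): /o/ is a mid vowel in word-final position, so it raises to [u]. /eexuorgevoo/ → eexuorgevou.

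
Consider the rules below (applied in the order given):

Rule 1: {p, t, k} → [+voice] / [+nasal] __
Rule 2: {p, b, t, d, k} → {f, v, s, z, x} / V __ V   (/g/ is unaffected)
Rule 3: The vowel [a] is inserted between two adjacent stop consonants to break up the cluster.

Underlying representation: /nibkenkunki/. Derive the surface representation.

Rule 1 (post-nasal voicing): /k/ is a voiceless stop immediately after the nasal /n/, so it voices to [g]. /k/ is a voiceless stop immediately after the nasal /n/, so it voices to [g]. /nibkenkunki/ → nibkengungi.
Rule 2 (intervocalic spirantization): no segment meets the environment; /nibkengungi/ is unchanged.
Rule 3 (stop-cluster a-epenthesis): /b/ and /k/ form a stop–stop cluster, so [a] is inserted between them. /nibkengungi/ → nibakengungi.

nibakengungi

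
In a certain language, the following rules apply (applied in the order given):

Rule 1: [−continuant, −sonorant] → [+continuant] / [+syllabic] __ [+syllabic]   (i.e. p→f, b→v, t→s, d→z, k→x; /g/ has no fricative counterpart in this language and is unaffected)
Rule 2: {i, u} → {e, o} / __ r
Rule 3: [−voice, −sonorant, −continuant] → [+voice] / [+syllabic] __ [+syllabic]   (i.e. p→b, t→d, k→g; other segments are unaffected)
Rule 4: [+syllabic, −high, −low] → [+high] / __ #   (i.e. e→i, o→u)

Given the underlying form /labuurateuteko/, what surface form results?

lavuoraseusexu

Rule 1 (intervocalic spirantization): /b/ is a stop between vowels /a/ and /u/, so it spirantizes to the fricative [v]. /t/ is a stop between vowels /a/ and /e/, so it spirantizes to the fricative [s]. /t/ is a stop between vowels /u/ and /e/, so it spirantizes to the fricative [s]. /k/ is a stop between vowels /e/ and /o/, so it spirantizes to the fricative [x]. /labuurateuteko/ → lavuuraseusexo.
Rule 2 (pre-rhotic lowering): /u/ is a high vowel immediately before /r/, so it lowers to [o]. /lavuuraseusexo/ → lavuoraseusexo.
Rule 3 (intervocalic voicing): no segment meets the environment; /lavuoraseusexo/ is unchanged.
Rule 4 (final vowel raising): /o/ is a mid vowel in word-final position, so it raises to [u]. /lavuoraseusexo/ → lavuoraseusexu.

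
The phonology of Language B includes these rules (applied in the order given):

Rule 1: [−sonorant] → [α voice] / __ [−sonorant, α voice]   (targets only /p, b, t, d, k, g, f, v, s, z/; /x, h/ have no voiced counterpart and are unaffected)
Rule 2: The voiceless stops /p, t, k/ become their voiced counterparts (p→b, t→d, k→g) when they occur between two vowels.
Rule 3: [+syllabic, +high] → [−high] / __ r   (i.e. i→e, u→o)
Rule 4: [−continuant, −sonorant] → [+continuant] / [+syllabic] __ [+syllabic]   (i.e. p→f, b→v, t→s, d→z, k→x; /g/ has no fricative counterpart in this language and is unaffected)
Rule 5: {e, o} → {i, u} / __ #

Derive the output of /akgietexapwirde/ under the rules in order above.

Rule 1 (regressive voicing assimilation): /k/ precedes the voiced obstruent /g/, so it voices to [g] by assimilation. /akgietexapwirde/ → aggietexapwirde.
Rule 2 (intervocalic voicing): /t/ is a voiceless stop between vowels /e/ and /e/, so it voices to [d]. /aggietexapwirde/ → aggiedexapwirde.
Rule 3 (pre-rhotic lowering): /i/ is a high vowel immediately before /r/, so it lowers to [e]. /aggiedexapwirde/ → aggiedexapwerde.
Rule 4 (intervocalic spirantization): /d/ is a stop between vowels /e/ and /e/, so it spirantizes to the fricative [z]. /aggiedexapwerde/ → aggiezexapwerde.
Rule 5 (final vowel raising): /e/ is a mid vowel in word-final position, so it raises to [i]. /aggiezexapwerde/ → aggiezexapwerdi.

aggiezexapwerdi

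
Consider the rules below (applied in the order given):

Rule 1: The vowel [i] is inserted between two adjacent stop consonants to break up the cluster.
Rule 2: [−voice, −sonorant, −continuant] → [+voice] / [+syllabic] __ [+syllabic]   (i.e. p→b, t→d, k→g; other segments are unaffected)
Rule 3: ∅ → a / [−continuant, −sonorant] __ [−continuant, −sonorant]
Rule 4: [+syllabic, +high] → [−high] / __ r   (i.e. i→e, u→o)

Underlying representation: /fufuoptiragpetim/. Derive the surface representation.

Rule 1 (stop-cluster i-epenthesis): /p/ and /t/ form a stop–stop cluster, so [i] is inserted between them. /g/ and /p/ form a stop–stop cluster, so [i] is inserted between them. /fufuoptiragpetim/ → fufuopitiragipetim.
Rule 2 (intervocalic voicing): /p/ is a voiceless stop between vowels /o/ and /i/, so it voices to [b]. /t/ is a voiceless stop between vowels /i/ and /i/, so it voices to [d]. /p/ is a voiceless stop between vowels /i/ and /e/, so it voices to [b]. /t/ is a voiceless stop between vowels /e/ and /i/, so it voices to [d]. /fufuopitiragipetim/ → fufuobidiragibedim.
Rule 3 (stop-cluster a-epenthesis): no segment meets the environment; /fufuobidiragibedim/ is unchanged.
Rule 4 (pre-rhotic lowering): /i/ is a high vowel immediately before /r/, so it lowers to [e]. /fufuobidiragibedim/ → fufuobideragibedim.

fufuobideragibedim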